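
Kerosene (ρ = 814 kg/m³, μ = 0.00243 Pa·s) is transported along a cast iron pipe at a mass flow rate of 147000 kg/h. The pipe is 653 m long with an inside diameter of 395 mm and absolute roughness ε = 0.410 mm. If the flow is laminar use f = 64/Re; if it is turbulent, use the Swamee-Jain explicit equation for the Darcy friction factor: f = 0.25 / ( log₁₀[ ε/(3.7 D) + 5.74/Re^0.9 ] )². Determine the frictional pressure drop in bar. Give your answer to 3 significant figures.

ṁ = 147000 kg/h = 147000/3600 = 40.83 kg/s.
A = πD²/4 = π(0.395)²/4 = 0.1225 m²; mean velocity V = ṁ/(ρA) = 40.83/(814 · 0.1225) = 0.4094 m/s.
Reynolds number Re = ρVD/μ = 814 · 0.4094 · 0.395 / 0.00243 = 5.417e+04.
Re > 4000 → turbulent. Relative roughness ε/D = 0.00041/0.395 = 0.00104. Swamee-Jain: f = 0.25/(log₁₀[0.00104/3.7 + 5.74/5.417e+04^0.9])² = 0.25/(log₁₀[0.000281 + 0.000315])² = 0.25/(-3.225)² = 0.02404.
Darcy-Weisbach: ΔP = f(L/D)(ρV²/2) = 0.02404·(653/0.395)·(814·0.4094²/2) = 0.02404·1653·68.2 = 2710 Pa.
ΔP = 2710 Pa = 0.0271 bar.

ΔP ≈ 0.0271 bar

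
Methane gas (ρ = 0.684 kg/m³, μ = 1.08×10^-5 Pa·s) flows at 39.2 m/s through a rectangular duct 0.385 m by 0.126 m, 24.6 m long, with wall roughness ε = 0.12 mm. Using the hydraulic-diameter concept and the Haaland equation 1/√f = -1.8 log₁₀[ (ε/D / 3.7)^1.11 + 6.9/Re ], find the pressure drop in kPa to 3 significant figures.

ΔP ≈ 1.25 kPa

Hydraulic diameter D_h = 4A/P = 4·(0.385·0.126)/(2·(0.385+0.126)) = 0.194/1.022 = 0.1899 m.
Re = ρVD_h/μ = 0.684·39.2·0.1899/1.08e-05 = 4.714e+05.
ε/D_h = 0.00012/0.1899 = 0.000632; Haaland gives 1/√f = -1.8 log₁₀[6.58e-05+1.46e-05] = 7.37, so f = 0.01841.
ΔP = f(L/D_h)(ρV²/2) = 0.01841·24.6/0.1899·525.5 = 1253 Pa.
ΔP = 1.25 kPa.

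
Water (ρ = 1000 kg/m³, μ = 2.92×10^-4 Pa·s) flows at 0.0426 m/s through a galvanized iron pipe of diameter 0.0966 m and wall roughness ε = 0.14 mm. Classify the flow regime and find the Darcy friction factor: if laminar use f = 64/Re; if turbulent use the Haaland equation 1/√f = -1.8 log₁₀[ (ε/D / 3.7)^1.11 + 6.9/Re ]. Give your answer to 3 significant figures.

f ≈ 0.0304

Re = ρVD/μ = 1000·0.0426·0.0966/0.000292 = 1.409e+04.
Re > 4000 → turbulent. ε/D = 0.00014/0.0966 = 0.00145; Haaland: 1/√f = -1.8 log₁₀[0.000165 + 0.00049] = 5.731, so f = 0.03045.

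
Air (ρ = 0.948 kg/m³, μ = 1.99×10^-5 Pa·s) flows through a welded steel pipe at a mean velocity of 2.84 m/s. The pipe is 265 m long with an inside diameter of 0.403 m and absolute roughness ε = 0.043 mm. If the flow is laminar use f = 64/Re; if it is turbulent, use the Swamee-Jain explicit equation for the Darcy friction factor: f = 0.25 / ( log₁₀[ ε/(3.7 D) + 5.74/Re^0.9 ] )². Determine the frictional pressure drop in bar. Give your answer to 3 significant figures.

ΔP ≈ 5.23×10^-4 bar

Reynolds number Re = ρVD/μ = 0.948 · 2.84 · 0.403 / 1.99e-05 = 5.452e+04.
Re > 4000 → turbulent. Relative roughness ε/D = 4.3e-05/0.403 = 0.000107. Swamee-Jain: f = 0.25/(log₁₀[0.000107/3.7 + 5.74/5.452e+04^0.9])² = 0.25/(log₁₀[2.88e-05 + 0.000313])² = 0.25/(-3.466)² = 0.02081.
Darcy-Weisbach: ΔP = f(L/D)(ρV²/2) = 0.02081·(265/0.403)·(0.948·2.84²/2) = 0.02081·657.6·3.823 = 52.32 Pa.
ΔP = 52.32 Pa = 5.23×10^-4 bar.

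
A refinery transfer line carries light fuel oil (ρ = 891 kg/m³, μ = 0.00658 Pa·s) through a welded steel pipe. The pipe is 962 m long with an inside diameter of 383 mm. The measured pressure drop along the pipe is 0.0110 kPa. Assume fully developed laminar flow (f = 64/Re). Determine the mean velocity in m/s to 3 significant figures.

V ≈ 0.00797 m/s

For laminar flow, f = 64/Re with Re = ρVD/μ, so Darcy-Weisbach reduces to ΔP = 32μLV/D². Solving for V: V = ΔP·D²/(32μL) = 11·(0.383)²/(32·0.00658·962) = 0.007966 m/s.
Check: Re = ρVD/μ = 891·0.007966·0.383/0.00658 = 413.1 < 2300, so the laminar assumption holds.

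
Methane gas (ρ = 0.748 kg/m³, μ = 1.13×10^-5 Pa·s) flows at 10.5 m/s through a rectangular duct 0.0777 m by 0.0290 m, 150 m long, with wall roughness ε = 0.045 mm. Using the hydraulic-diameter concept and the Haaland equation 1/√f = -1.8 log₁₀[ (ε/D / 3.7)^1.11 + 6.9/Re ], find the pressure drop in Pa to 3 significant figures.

Hydraulic diameter D_h = 4A/P = 4·(0.0777·0.029)/(2·(0.0777+0.029)) = 0.009013/0.2134 = 0.04224 m.
Re = ρVD_h/μ = 0.748·10.5·0.04224/1.13e-05 = 2.936e+04.
ε/D_h = 4.5e-05/0.04224 = 0.00107; Haaland gives 1/√f = -1.8 log₁₀[0.000117+0.000235] = 6.215, so f = 0.02589.
ΔP = f(L/D_h)(ρV²/2) = 0.02589·150/0.04224·41.23 = 3791 Pa.

ΔP ≈ 3790 Pa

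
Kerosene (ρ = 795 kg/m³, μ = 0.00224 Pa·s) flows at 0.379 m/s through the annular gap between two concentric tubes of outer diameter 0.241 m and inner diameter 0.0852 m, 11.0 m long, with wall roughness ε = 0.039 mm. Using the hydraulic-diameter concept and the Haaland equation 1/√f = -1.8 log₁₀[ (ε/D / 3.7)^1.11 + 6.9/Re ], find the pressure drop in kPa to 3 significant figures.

Hydraulic diameter D_h = 4A/P = D_o - D_i = 0.241 - 0.0852 = 0.1558 m.
Re = ρVD_h/μ = 795·0.379·0.1558/0.00224 = 2.096e+04.
ε/D_h = 3.9e-05/0.1558 = 0.00025; Haaland gives 1/√f = -1.8 log₁₀[2.35e-05+0.000329] = 6.214, so f = 0.02589.
ΔP = f(L/D_h)(ρV²/2) = 0.02589·11/0.1558·57.1 = 104.4 Pa.
ΔP = 0.104 kPa.

ΔP ≈ 0.104 kPa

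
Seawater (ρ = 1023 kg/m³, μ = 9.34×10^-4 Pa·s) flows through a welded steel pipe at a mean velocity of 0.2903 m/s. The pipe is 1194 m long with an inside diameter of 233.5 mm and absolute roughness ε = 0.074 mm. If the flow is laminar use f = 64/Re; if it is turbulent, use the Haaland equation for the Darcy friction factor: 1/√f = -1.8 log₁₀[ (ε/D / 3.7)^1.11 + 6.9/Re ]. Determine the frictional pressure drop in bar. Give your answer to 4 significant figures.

ΔP ≈ 0.04454 bar

Reynolds number Re = ρVD/μ = 1023 · 0.2903 · 0.2335 / 0.000934 = 7.424e+04.
Re > 4000 → turbulent. Relative roughness ε/D = 7.4e-05/0.2335 = 0.000317. Haaland: 1/√f = -1.8 log₁₀[(0.000317/3.7)^1.11 + 6.9/7.424e+04] = -1.8 log₁₀[3.06e-05 + 9.29e-05] = 7.035, so f = 0.02021.
Darcy-Weisbach: ΔP = f(L/D)(ρV²/2) = 0.02021·(1194/0.2335)·(1023·0.2903²/2) = 0.02021·5113·43.11 = 4454 Pa.
ΔP = 4454 Pa = 0.04454 bar.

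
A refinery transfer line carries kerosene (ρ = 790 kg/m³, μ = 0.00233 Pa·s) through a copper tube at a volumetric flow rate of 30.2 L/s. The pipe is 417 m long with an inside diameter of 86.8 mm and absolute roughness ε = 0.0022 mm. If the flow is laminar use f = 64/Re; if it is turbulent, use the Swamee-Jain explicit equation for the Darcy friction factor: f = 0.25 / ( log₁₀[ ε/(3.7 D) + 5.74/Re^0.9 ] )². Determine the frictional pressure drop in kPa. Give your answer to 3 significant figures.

Q = 30.2 L/s = 30.2/1000 = 0.0302 m³/s.
Cross-sectional area A = πD²/4 = π(0.0868)²/4 = 0.005917 m²; mean velocity V = Q/A = 0.0302/0.005917 = 5.104 m/s.
Reynolds number Re = ρVD/μ = 790 · 5.104 · 0.0868 / 0.00233 = 1.502e+05.
Re > 4000 → turbulent. Relative roughness ε/D = 2.2e-06/0.0868 = 2.53e-05. Swamee-Jain: f = 0.25/(log₁₀[2.53e-05/3.7 + 5.74/1.502e+05^0.9])² = 0.25/(log₁₀[6.85e-06 + 0.000126])² = 0.25/(-3.877)² = 0.01663.
Darcy-Weisbach: ΔP = f(L/D)(ρV²/2) = 0.01663·(417/0.0868)·(790·5.104²/2) = 0.01663·4804·1.029e+04 = 8.221e+05 Pa.
ΔP = 8.221e+05 Pa = 822 kPa.

ΔP ≈ 822 kPa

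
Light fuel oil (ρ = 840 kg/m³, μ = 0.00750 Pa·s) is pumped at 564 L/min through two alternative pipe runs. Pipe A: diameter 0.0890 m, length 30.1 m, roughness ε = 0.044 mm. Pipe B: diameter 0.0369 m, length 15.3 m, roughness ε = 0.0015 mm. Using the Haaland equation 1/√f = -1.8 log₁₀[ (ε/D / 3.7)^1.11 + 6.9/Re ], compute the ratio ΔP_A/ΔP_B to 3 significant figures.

ΔP_A/ΔP_B ≈ 0.0306

Pipe A: V = Q/A = 0.0094/0.006221 = 1.511 m/s; Re = 1.506e+04; ε/D = 0.000494; Haaland → f = 0.02845; ΔP_A = f(L/D)(ρV²/2) = 9225 Pa.
Pipe B: V = Q/A = 0.0094/0.001069 = 8.79 m/s; Re = 3.633e+04; ε/D = 4.07e-05; Haaland → f = 0.02237; ΔP_B = f(L/D)(ρV²/2) = 3.01e+05 Pa.
ΔP_A/ΔP_B = 9225/3.01e+05 = 0.0306.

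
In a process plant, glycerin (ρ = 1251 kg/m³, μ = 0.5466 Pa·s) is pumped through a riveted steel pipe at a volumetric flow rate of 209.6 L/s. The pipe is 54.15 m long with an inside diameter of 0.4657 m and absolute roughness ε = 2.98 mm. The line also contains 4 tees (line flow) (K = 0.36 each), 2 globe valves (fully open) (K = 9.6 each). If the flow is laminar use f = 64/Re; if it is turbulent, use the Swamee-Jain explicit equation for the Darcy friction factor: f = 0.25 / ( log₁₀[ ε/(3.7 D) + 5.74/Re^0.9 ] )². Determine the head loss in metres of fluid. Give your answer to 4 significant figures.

Q = 209.6 L/s = 209.6/1000 = 0.2096 m³/s.
Cross-sectional area A = πD²/4 = π(0.4657)²/4 = 0.1703 m²; mean velocity V = Q/A = 0.2096/0.1703 = 1.231 m/s.
Reynolds number Re = ρVD/μ = 1251 · 1.231 · 0.4657 / 0.547 = 1312.
Re < 2300 → laminar flow, so f = 64/Re = 64/1312 = 0.0488 (the turbulent correlation is not needed).
Total minor-loss coefficient ΣK = 4·0.36 + 2·9.6 = 20.6.
ΔP = [f·L/D + ΣK]·(ρV²/2) = [0.0488·54.15/0.4657 + 20.6]·(1251·1.231²/2) = [5.674 + 20.6]·947.1 = 2.492e+04 Pa.
Head loss h_f = ΔP/(ρg) = 2.492e+04/(1251·9.81) = 2.031 m.

h_f ≈ 2.031 m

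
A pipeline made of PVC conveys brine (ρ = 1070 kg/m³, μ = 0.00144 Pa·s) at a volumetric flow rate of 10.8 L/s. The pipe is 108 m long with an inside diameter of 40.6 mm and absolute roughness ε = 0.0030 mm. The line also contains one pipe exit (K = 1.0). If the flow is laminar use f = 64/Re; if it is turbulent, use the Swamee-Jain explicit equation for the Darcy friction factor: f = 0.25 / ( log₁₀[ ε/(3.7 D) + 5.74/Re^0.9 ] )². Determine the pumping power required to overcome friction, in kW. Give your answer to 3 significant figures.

P ≈ 17.1 kW

Q = 10.8 L/s = 10.8/1000 = 0.0108 m³/s.
Cross-sectional area A = πD²/4 = π(0.0406)²/4 = 0.001295 m²; mean velocity V = Q/A = 0.0108/0.001295 = 8.342 m/s.
Reynolds number Re = ρVD/μ = 1070 · 8.342 · 0.0406 / 0.00144 = 2.517e+05.
Re > 4000 → turbulent. Relative roughness ε/D = 3e-06/0.0406 = 7.39e-05. Swamee-Jain: f = 0.25/(log₁₀[7.39e-05/3.7 + 5.74/2.517e+05^0.9])² = 0.25/(log₁₀[2e-05 + 7.91e-05])² = 0.25/(-4.004)² = 0.01559.
Total minor-loss coefficient ΣK = 1·1 = 1.
ΔP = [f·L/D + ΣK]·(ρV²/2) = [0.01559·108/0.0406 + 1]·(1070·8.342²/2) = [41.48 + 1]·3.723e+04 = 1.582e+06 Pa.
Pumping power P = QΔP = 0.0108·1.582e+06 = 17080 W = 17.1 kW.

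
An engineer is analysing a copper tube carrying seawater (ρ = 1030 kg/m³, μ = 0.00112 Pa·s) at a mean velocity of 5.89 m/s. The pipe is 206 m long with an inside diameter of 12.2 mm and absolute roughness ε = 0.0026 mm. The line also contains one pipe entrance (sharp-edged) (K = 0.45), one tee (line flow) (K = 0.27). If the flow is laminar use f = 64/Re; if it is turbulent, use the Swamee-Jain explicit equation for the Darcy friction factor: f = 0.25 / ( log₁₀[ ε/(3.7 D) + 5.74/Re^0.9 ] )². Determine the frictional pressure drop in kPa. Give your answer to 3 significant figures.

ΔP ≈ 6190 kPa

Reynolds number Re = ρVD/μ = 1030 · 5.89 · 0.0122 / 0.00112 = 6.608e+04.
Re > 4000 → turbulent. Relative roughness ε/D = 2.6e-06/0.0122 = 0.000213. Swamee-Jain: f = 0.25/(log₁₀[0.000213/3.7 + 5.74/6.608e+04^0.9])² = 0.25/(log₁₀[5.76e-05 + 0.000264])² = 0.25/(-3.493)² = 0.02049.
Total minor-loss coefficient ΣK = 1·0.45 + 1·0.27 = 0.72.
ΔP = [f·L/D + ΣK]·(ρV²/2) = [0.02049·206/0.0122 + 0.72]·(1030·5.89²/2) = [345.9 + 0.72]·1.787e+04 = 6.193e+06 Pa.
ΔP = 6.193e+06 Pa = 6190 kPa.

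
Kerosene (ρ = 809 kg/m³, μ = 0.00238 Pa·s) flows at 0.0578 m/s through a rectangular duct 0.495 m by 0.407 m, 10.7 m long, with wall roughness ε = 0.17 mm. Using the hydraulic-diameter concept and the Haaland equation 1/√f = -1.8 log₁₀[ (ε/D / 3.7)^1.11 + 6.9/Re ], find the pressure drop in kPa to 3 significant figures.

ΔP ≈ 0.00105 kPa

Hydraulic diameter D_h = 4A/P = 4·(0.495·0.407)/(2·(0.495+0.407)) = 0.8059/1.804 = 0.4467 m.
Re = ρVD_h/μ = 809·0.0578·0.4467/0.00238 = 8777.
ε/D_h = 0.00017/0.4467 = 0.000381; Haaland gives 1/√f = -1.8 log₁₀[3.75e-05+0.000786] = 5.552, so f = 0.03245.
ΔP = f(L/D_h)(ρV²/2) = 0.03245·10.7/0.4467·1.351 = 1.05 Pa.
ΔP = 0.00105 kPa.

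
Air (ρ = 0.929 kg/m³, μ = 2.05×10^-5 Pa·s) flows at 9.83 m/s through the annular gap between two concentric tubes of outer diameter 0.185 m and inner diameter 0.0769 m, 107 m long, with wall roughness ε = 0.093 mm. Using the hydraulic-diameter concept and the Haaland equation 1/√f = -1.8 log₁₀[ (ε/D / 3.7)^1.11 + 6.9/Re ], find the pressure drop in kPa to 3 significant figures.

Hydraulic diameter D_h = 4A/P = D_o - D_i = 0.185 - 0.0769 = 0.1081 m.
Re = ρVD_h/μ = 0.929·9.83·0.1081/2.05e-05 = 4.815e+04.
ε/D_h = 9.3e-05/0.1081 = 0.00086; Haaland gives 1/√f = -1.8 log₁₀[9.26e-05+0.000143] = 6.529, so f = 0.02346.
ΔP = f(L/D_h)(ρV²/2) = 0.02346·107/0.1081·44.88 = 1042 Pa.
ΔP = 1.04 kPa.

ΔP ≈ 1.04 kPa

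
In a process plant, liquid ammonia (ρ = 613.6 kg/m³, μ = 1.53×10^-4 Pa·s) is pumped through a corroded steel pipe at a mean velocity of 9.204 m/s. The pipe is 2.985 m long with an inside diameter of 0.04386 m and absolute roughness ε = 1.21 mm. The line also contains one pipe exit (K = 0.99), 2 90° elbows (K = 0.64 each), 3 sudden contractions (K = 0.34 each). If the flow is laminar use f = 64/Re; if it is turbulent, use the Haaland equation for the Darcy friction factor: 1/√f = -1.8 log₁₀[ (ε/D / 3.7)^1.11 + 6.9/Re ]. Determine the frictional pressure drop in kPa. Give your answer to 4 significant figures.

ΔP ≈ 183.4 kPa

Reynolds number Re = ρVD/μ = 613.6 · 9.204 · 0.04386 / 0.000153 = 1.619e+06.
Re > 4000 → turbulent. Relative roughness ε/D = 0.00121/0.04386 = 0.0276. Haaland: 1/√f = -1.8 log₁₀[(0.0276/3.7)^1.11 + 6.9/1.619e+06] = -1.8 log₁₀[0.00435 + 4.26e-06] = 4.25, so f = 0.05536.
Total minor-loss coefficient ΣK = 1·0.99 + 2·0.64 + 3·0.34 = 3.29.
ΔP = [f·L/D + ΣK]·(ρV²/2) = [0.05536·2.985/0.04386 + 3.29]·(613.6·9.204²/2) = [3.768 + 3.29]·2.599e+04 = 1.834e+05 Pa.
ΔP = 1.834e+05 Pa = 183.4 kPa.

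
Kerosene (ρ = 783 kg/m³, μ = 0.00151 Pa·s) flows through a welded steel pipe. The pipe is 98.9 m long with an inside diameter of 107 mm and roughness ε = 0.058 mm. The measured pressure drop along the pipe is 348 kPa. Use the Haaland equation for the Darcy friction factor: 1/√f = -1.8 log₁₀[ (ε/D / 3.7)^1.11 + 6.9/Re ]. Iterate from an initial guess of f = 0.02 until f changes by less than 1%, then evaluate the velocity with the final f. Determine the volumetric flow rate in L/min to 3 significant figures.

Q ≈ 3940 L/min

Rearranging Darcy-Weisbach: V = √(2·ΔP·D/(f·L·ρ)). With ε/D = 5.8e-05/0.107 = 0.000542, iterate starting from f = 0.02:
  f = 0.02 → V = √(2·3.48e+05·0.107/(0.02·98.9·783)) = 6.934 m/s; Re = ρVD/μ = 3.847e+05; f → 0.01806
  f = 0.01806 → V = 7.298 m/s; Re = 4.049e+05; f → 0.01801
Converged (Δf/f < 1%). With the final f = 0.01801: V = √(2·3.48e+05·0.107/(0.01801·98.9·783)) = 7.307 m/s.
Q = V·A = 7.307·(π/4·0.107²) = 0.06571 m³/s = 3940 L/min.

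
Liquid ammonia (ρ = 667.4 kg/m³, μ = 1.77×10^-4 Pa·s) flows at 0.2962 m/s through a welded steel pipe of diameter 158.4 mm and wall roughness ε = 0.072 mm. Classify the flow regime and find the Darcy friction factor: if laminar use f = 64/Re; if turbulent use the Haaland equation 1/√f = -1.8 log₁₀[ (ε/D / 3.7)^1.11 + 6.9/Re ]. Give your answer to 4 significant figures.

f ≈ 0.01861

Re = ρVD/μ = 667.4·0.2962·0.1584/0.000177 = 1.769e+05.
Re > 4000 → turbulent. ε/D = 7.2e-05/0.1584 = 0.000455; Haaland: 1/√f = -1.8 log₁₀[4.56e-05 + 3.9e-05] = 7.33, so f = 0.01861.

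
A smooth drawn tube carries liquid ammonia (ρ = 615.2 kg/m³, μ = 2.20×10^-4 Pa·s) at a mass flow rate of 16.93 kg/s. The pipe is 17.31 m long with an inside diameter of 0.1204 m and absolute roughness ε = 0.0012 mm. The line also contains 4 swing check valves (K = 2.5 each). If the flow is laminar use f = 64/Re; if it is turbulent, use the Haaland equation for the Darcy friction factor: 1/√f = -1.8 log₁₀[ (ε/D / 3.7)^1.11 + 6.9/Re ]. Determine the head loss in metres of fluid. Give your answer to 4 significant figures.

h_f ≈ 3.498 m

A = πD²/4 = π(0.1204)²/4 = 0.01139 m²; mean velocity V = ṁ/(ρA) = 16.93/(615.2 · 0.01139) = 2.417 m/s.
Reynolds number Re = ρVD/μ = 615.2 · 2.417 · 0.1204 / 0.00022 = 8.138e+05.
Re > 4000 → turbulent. Relative roughness ε/D = 1.2e-06/0.1204 = 9.97e-06. Haaland: 1/√f = -1.8 log₁₀[(9.97e-06/3.7)^1.11 + 6.9/8.138e+05] = -1.8 log₁₀[6.57e-07 + 8.48e-06] = 9.071, so f = 0.01215.
Total minor-loss coefficient ΣK = 4·2.5 = 10.
ΔP = [f·L/D + ΣK]·(ρV²/2) = [0.01215·17.31/0.1204 + 10]·(615.2·2.417²/2) = [1.747 + 10]·1797 = 2.111e+04 Pa.
Head loss h_f = ΔP/(ρg) = 2.111e+04/(615.2·9.81) = 3.498 m.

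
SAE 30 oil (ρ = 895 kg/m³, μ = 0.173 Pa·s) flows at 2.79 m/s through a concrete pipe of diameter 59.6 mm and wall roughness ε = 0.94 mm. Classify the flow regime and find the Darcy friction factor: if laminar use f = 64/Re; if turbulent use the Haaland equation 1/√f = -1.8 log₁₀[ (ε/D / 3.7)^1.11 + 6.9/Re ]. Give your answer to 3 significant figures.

f ≈ 0.0744

Re = ρVD/μ = 895·2.79·0.0596/0.173 = 860.3.
Re < 2300 → laminar, so f = 64/Re = 0.0744 (roughness is irrelevant in laminar flow).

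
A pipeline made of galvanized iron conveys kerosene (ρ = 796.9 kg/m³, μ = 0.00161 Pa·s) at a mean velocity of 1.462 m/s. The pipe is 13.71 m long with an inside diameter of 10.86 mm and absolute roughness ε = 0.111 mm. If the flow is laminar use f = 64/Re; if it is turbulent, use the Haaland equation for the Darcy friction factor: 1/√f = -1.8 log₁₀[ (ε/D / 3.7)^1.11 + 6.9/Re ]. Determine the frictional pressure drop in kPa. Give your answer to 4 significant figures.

Reynolds number Re = ρVD/μ = 796.9 · 1.462 · 0.01086 / 0.00161 = 7859.
Re > 4000 → turbulent. Relative roughness ε/D = 0.000111/0.01086 = 0.0102. Haaland: 1/√f = -1.8 log₁₀[(0.0102/3.7)^1.11 + 6.9/7859] = -1.8 log₁₀[0.00144 + 0.000878] = 4.741, so f = 0.04449.
Darcy-Weisbach: ΔP = f(L/D)(ρV²/2) = 0.04449·(13.71/0.01086)·(796.9·1.462²/2) = 0.04449·1262·851.7 = 4.783e+04 Pa.
ΔP = 4.783e+04 Pa = 47.83 kPa.

ΔP ≈ 47.83 kPa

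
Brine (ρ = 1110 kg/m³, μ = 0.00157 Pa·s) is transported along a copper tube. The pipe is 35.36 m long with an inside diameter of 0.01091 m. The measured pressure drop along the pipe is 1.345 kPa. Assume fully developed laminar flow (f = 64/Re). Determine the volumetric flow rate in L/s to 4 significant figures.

Q ≈ 0.008425 L/s

For laminar flow, f = 64/Re with Re = ρVD/μ, so Darcy-Weisbach reduces to ΔP = 32μLV/D². Solving for V: V = ΔP·D²/(32μL) = 1345·(0.01091)²/(32·0.00157·35.36) = 0.09012 m/s.
Check: Re = ρVD/μ = 1110·0.09012·0.01091/0.00157 = 695.1 < 2300, so the laminar assumption holds.
Q = V·A = 0.09012·(π/4·0.01091²) = 8.425e-06 m³/s = 0.008425 L/s.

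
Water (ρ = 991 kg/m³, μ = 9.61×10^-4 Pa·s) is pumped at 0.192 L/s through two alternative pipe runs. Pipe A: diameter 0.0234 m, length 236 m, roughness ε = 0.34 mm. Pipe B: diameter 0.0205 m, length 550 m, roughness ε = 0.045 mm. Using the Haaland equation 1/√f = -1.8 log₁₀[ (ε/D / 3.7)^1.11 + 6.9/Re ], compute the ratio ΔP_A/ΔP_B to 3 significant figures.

ΔP_A/ΔP_B ≈ 0.322

Pipe A: V = Q/A = 0.000192/0.0004301 = 0.4465 m/s; Re = 1.077e+04; ε/D = 0.0145; Haaland → f = 0.04722; ΔP_A = f(L/D)(ρV²/2) = 4.703e+04 Pa.
Pipe B: V = Q/A = 0.000192/0.0003301 = 0.5817 m/s; Re = 1.23e+04; ε/D = 0.0022; Haaland → f = 0.03244; ΔP_B = f(L/D)(ρV²/2) = 1.459e+05 Pa.
ΔP_A/ΔP_B = 4.703e+04/1.459e+05 = 0.322.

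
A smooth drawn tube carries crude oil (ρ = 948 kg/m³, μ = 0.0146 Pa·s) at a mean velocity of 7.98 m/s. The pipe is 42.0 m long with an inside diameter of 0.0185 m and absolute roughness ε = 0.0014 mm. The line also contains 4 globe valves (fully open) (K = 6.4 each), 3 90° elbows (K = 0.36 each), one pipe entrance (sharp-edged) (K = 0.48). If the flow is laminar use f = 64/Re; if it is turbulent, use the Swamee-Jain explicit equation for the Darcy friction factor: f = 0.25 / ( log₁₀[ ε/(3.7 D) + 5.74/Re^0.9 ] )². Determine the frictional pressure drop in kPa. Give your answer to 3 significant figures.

ΔP ≈ 2980 kPa

Reynolds number Re = ρVD/μ = 948 · 7.98 · 0.0185 / 0.0146 = 9586.
Re > 4000 → turbulent. Relative roughness ε/D = 1.4e-06/0.0185 = 7.57e-05. Swamee-Jain: f = 0.25/(log₁₀[7.57e-05/3.7 + 5.74/9586^0.9])² = 0.25/(log₁₀[2.05e-05 + 0.0015])² = 0.25/(-2.819)² = 0.03147.
Total minor-loss coefficient ΣK = 4·6.4 + 3·0.36 + 1·0.48 = 27.2.
ΔP = [f·L/D + ΣK]·(ρV²/2) = [0.03147·42/0.0185 + 27.2]·(948·7.98²/2) = [71.44 + 27.2]·3.018e+04 = 2.976e+06 Pa.
ΔP = 2.976e+06 Pa = 2980 kPa.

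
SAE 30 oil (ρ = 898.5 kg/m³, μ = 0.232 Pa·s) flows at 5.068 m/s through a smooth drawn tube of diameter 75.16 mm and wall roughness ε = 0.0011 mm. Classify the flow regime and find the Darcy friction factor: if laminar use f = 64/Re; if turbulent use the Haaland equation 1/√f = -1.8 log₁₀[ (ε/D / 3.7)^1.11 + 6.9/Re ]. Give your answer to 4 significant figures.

f ≈ 0.04338

Re = ρVD/μ = 898.5·5.068·0.07516/0.232 = 1475.
Re < 2300 → laminar, so f = 64/Re = 0.04338 (roughness is irrelevant in laminar flow).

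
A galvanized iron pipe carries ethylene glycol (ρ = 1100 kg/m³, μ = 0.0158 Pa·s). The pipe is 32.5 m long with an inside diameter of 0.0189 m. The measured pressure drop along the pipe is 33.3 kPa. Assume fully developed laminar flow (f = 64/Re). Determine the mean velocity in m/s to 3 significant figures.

For laminar flow, f = 64/Re with Re = ρVD/μ, so Darcy-Weisbach reduces to ΔP = 32μLV/D². Solving for V: V = ΔP·D²/(32μL) = 3.33e+04·(0.0189)²/(32·0.0158·32.5) = 0.7239 m/s.
Check: Re = ρVD/μ = 1100·0.7239·0.0189/0.0158 = 952.5 < 2300, so the laminar assumption holds.

V ≈ 0.724 m/s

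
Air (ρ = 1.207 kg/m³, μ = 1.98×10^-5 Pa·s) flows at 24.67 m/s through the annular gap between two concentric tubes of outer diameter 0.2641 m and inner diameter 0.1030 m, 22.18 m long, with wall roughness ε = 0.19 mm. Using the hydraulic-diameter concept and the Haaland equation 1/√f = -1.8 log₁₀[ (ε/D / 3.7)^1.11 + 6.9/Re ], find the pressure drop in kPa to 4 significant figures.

Hydraulic diameter D_h = 4A/P = D_o - D_i = 0.2641 - 0.103 = 0.1611 m.
Re = ρVD_h/μ = 1.207·24.67·0.1611/1.98e-05 = 2.423e+05.
ε/D_h = 0.00019/0.1611 = 0.00118; Haaland gives 1/√f = -1.8 log₁₀[0.000131+2.85e-05] = 6.833, so f = 0.02142.
ΔP = f(L/D_h)(ρV²/2) = 0.02142·22.18/0.1611·367.3 = 1083 Pa.
ΔP = 1.083 kPa.

ΔP ≈ 1.083 kPa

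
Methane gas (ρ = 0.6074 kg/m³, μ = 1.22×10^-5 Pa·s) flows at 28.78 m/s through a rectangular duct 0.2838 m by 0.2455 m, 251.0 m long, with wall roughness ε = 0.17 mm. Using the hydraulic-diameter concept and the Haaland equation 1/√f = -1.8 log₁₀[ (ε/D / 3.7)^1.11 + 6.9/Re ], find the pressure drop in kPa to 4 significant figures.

Hydraulic diameter D_h = 4A/P = 4·(0.2838·0.2455)/(2·(0.2838+0.2455)) = 0.2787/1.059 = 0.2633 m.
Re = ρVD_h/μ = 0.6074·28.78·0.2633/1.22e-05 = 3.772e+05.
ε/D_h = 0.00017/0.2633 = 0.000646; Haaland gives 1/√f = -1.8 log₁₀[6.74e-05+1.83e-05] = 7.321, so f = 0.01866.
ΔP = f(L/D_h)(ρV²/2) = 0.01866·251/0.2633·251.6 = 4475 Pa.
ΔP = 4.475 kPa.

ΔP ≈ 4.475 kPa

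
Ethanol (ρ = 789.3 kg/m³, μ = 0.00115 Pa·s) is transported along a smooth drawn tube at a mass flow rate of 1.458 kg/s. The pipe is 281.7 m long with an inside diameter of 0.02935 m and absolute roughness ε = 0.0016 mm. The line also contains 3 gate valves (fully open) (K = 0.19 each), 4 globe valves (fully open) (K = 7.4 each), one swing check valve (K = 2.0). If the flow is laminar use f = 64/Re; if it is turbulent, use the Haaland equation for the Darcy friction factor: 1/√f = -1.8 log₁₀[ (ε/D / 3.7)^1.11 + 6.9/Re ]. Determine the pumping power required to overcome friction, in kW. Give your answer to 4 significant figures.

P ≈ 1.240 kW

A = πD²/4 = π(0.02935)²/4 = 0.0006766 m²; mean velocity V = ṁ/(ρA) = 1.458/(789.3 · 0.0006766) = 2.73 m/s.
Reynolds number Re = ρVD/μ = 789.3 · 2.73 · 0.02935 / 0.00115 = 5.5e+04.
Re > 4000 → turbulent. Relative roughness ε/D = 1.6e-06/0.02935 = 5.45e-05. Haaland: 1/√f = -1.8 log₁₀[(5.45e-05/3.7)^1.11 + 6.9/5.5e+04] = -1.8 log₁₀[4.33e-06 + 0.000125] = 6.996, so f = 0.02043.
Total minor-loss coefficient ΣK = 3·0.19 + 4·7.4 + 1·2 = 32.2.
ΔP = [f·L/D + ΣK]·(ρV²/2) = [0.02043·281.7/0.02935 + 32.2]·(789.3·2.73²/2) = [196.1 + 32.2]·2942 = 6.715e+05 Pa.
Q = ṁ/ρ = 1.458/789.3 = 0.001847 m³/s.
Pumping power P = QΔP = 0.001847·6.715e+05 = 1240.4 W = 1.240 kW.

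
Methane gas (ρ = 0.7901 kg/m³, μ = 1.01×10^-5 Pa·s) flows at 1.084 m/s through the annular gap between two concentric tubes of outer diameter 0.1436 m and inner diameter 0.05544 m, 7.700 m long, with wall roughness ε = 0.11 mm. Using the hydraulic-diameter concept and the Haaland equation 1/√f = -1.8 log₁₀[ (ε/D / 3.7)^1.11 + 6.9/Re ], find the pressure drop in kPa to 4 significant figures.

ΔP ≈ 0.001415 kPa

Hydraulic diameter D_h = 4A/P = D_o - D_i = 0.1436 - 0.05544 = 0.08816 m.
Re = ρVD_h/μ = 0.7901·1.084·0.08816/1.01e-05 = 7476.
ε/D_h = 0.00011/0.08816 = 0.00125; Haaland gives 1/√f = -1.8 log₁₀[0.00014+0.000923] = 5.352, so f = 0.03491.
ΔP = f(L/D_h)(ρV²/2) = 0.03491·7.7/0.08816·0.4642 = 1.415 Pa.
ΔP = 0.001415 kPa.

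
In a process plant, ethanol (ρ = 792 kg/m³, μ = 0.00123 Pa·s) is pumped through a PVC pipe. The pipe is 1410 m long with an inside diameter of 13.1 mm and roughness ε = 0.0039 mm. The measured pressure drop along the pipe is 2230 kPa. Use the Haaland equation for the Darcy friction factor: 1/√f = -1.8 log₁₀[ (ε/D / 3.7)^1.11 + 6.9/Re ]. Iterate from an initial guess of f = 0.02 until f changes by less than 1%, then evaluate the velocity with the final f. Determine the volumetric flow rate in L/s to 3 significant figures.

Q ≈ 0.177 L/s

Rearranging Darcy-Weisbach: V = √(2·ΔP·D/(f·L·ρ)). With ε/D = 3.9e-06/0.0131 = 0.000298, iterate starting from f = 0.02:
  f = 0.02 → V = √(2·2.23e+06·0.0131/(0.02·1410·792)) = 1.617 m/s; Re = ρVD/μ = 1.364e+04; f → 0.02882
  f = 0.02882 → V = 1.347 m/s; Re = 1.136e+04; f → 0.0302
  f = 0.0302 → V = 1.316 m/s; Re = 1.11e+04; f → 0.03039
Converged (Δf/f < 1%). With the final f = 0.03039: V = √(2·2.23e+06·0.0131/(0.03039·1410·792)) = 1.312 m/s.
Q = V·A = 1.312·(π/4·0.0131²) = 0.0001769 m³/s = 0.177 L/s.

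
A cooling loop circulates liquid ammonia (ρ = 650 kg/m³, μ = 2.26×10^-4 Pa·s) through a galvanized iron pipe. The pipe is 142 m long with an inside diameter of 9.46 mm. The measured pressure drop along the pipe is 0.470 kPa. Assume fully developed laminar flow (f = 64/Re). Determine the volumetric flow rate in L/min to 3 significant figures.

Q ≈ 0.173 L/min

For laminar flow, f = 64/Re with Re = ρVD/μ, so Darcy-Weisbach reduces to ΔP = 32μLV/D². Solving for V: V = ΔP·D²/(32μL) = 470·(0.00946)²/(32·0.000226·142) = 0.04096 m/s.
Check: Re = ρVD/μ = 650·0.04096·0.00946/0.000226 = 1114 < 2300, so the laminar assumption holds.
Q = V·A = 0.04096·(π/4·0.00946²) = 2.879e-06 m³/s = 0.173 L/min.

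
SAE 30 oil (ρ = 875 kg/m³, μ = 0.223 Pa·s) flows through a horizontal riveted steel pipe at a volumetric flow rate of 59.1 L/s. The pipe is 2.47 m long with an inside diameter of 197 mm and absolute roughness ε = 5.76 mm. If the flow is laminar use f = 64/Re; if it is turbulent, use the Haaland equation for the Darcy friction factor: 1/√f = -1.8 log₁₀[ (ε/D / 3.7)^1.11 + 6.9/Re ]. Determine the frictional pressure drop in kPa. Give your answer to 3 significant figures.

ΔP ≈ 0.881 kPa

Q = 59.1 L/s = 59.1/1000 = 0.0591 m³/s.
Cross-sectional area A = πD²/4 = π(0.197)²/4 = 0.03048 m²; mean velocity V = Q/A = 0.0591/0.03048 = 1.939 m/s.
Reynolds number Re = ρVD/μ = 875 · 1.939 · 0.197 / 0.223 = 1499.
Re < 2300 → laminar flow, so f = 64/Re = 64/1499 = 0.0427 (the turbulent correlation is not needed).
Darcy-Weisbach: ΔP = f(L/D)(ρV²/2) = 0.0427·(2.47/0.197)·(875·1.939²/2) = 0.0427·12.54·1645 = 880.6 Pa.
ΔP = 880.6 Pa = 0.881 kPa.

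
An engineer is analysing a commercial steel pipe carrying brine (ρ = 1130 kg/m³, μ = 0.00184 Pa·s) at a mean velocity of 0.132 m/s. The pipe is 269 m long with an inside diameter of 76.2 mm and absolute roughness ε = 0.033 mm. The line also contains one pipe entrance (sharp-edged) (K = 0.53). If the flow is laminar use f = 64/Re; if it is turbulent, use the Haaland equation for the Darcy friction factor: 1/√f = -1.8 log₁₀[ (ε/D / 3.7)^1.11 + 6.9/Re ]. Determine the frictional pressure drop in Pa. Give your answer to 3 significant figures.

ΔP ≈ 1250 Pa

Reynolds number Re = ρVD/μ = 1130 · 0.132 · 0.0762 / 0.00184 = 6177.
Re > 4000 → turbulent. Relative roughness ε/D = 3.3e-05/0.0762 = 0.000433. Haaland: 1/√f = -1.8 log₁₀[(0.000433/3.7)^1.11 + 6.9/6177] = -1.8 log₁₀[4.32e-05 + 0.00112] = 5.284, so f = 0.03582.
Total minor-loss coefficient ΣK = 1·0.53 = 0.53.
ΔP = [f·L/D + ΣK]·(ρV²/2) = [0.03582·269/0.0762 + 0.53]·(1130·0.132²/2) = [126.4 + 0.53]·9.845 = 1250 Pa.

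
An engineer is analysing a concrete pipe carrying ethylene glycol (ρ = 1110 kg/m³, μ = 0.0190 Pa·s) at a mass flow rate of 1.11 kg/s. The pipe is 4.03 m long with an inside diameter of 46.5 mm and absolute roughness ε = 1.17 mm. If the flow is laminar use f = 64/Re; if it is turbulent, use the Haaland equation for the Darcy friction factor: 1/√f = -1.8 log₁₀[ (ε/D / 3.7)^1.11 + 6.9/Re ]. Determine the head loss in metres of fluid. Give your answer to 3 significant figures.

h_f ≈ 0.0613 m

A = πD²/4 = π(0.0465)²/4 = 0.001698 m²; mean velocity V = ṁ/(ρA) = 1.11/(1110 · 0.001698) = 0.5888 m/s.
Reynolds number Re = ρVD/μ = 1110 · 0.5888 · 0.0465 / 0.019 = 1600.
Re < 2300 → laminar flow, so f = 64/Re = 64/1600 = 0.04001 (the turbulent correlation is not needed).
Darcy-Weisbach: ΔP = f(L/D)(ρV²/2) = 0.04001·(4.03/0.0465)·(1110·0.5888²/2) = 0.04001·86.67·192.4 = 667.3 Pa.
Head loss h_f = ΔP/(ρg) = 667.3/(1110·9.81) = 0.0613 m.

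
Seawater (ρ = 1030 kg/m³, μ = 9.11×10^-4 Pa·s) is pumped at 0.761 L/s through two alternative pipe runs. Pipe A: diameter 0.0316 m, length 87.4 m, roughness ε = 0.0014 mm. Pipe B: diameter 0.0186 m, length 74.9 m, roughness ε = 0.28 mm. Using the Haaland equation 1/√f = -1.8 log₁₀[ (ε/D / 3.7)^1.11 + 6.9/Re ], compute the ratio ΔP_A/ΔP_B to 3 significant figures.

Pipe A: V = Q/A = 0.000761/0.0007843 = 0.9703 m/s; Re = 3.467e+04; ε/D = 4.43e-05; Haaland → f = 0.02262; ΔP_A = f(L/D)(ρV²/2) = 3.034e+04 Pa.
Pipe B: V = Q/A = 0.000761/0.0002717 = 2.801 m/s; Re = 5.89e+04; ε/D = 0.0151; Haaland → f = 0.04458; ΔP_B = f(L/D)(ρV²/2) = 7.252e+05 Pa.
ΔP_A/ΔP_B = 3.034e+04/7.252e+05 = 0.0418.

ΔP_A/ΔP_B ≈ 0.0418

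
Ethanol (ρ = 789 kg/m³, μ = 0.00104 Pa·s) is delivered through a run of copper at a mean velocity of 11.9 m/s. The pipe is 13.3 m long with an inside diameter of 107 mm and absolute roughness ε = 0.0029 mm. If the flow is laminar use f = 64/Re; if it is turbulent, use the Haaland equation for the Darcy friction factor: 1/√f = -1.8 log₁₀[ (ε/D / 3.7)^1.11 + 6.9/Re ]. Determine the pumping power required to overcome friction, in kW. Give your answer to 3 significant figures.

Reynolds number Re = ρVD/μ = 789 · 11.9 · 0.107 / 0.00104 = 9.66e+05.
Re > 4000 → turbulent. Relative roughness ε/D = 2.9e-06/0.107 = 2.71e-05. Haaland: 1/√f = -1.8 log₁₀[(2.71e-05/3.7)^1.11 + 6.9/9.66e+05] = -1.8 log₁₀[1.99e-06 + 7.14e-06] = 9.07, so f = 0.01215.
Darcy-Weisbach: ΔP = f(L/D)(ρV²/2) = 0.01215·(13.3/0.107)·(789·11.9²/2) = 0.01215·124.3·5.587e+04 = 8.44e+04 Pa.
Q = V·A = 11.9·0.008992 = 0.107 m³/s.
Pumping power P = QΔP = 0.107·8.44e+04 = 9031 W = 9.03 kW.

P ≈ 9.03 kW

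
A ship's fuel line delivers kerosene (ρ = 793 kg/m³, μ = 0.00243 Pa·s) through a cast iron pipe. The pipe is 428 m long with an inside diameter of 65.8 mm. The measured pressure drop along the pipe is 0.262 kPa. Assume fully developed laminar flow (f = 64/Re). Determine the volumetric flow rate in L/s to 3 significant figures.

For laminar flow, f = 64/Re with Re = ρVD/μ, so Darcy-Weisbach reduces to ΔP = 32μLV/D². Solving for V: V = ΔP·D²/(32μL) = 262·(0.0658)²/(32·0.00243·428) = 0.03408 m/s.
Check: Re = ρVD/μ = 793·0.03408·0.0658/0.00243 = 731.9 < 2300, so the laminar assumption holds.
Q = V·A = 0.03408·(π/4·0.0658²) = 0.0001159 m³/s = 0.116 L/s.

Q ≈ 0.116 L/s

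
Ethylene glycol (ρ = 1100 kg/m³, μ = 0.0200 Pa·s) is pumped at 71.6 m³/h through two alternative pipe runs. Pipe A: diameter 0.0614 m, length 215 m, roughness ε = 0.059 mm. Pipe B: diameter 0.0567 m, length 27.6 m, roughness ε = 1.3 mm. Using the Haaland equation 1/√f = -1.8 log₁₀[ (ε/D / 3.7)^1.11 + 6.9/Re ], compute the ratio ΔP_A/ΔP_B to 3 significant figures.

ΔP_A/ΔP_B ≈ 2.66

Pipe A: V = Q/A = 0.01989/0.002961 = 6.717 m/s; Re = 2.268e+04; ε/D = 0.000961; Haaland → f = 0.02688; ΔP_A = f(L/D)(ρV²/2) = 2.336e+06 Pa.
Pipe B: V = Q/A = 0.01989/0.002525 = 7.877 m/s; Re = 2.456e+04; ε/D = 0.0229; Haaland → f = 0.05281; ΔP_B = f(L/D)(ρV²/2) = 8.772e+05 Pa.
ΔP_A/ΔP_B = 2.336e+06/8.772e+05 = 2.66.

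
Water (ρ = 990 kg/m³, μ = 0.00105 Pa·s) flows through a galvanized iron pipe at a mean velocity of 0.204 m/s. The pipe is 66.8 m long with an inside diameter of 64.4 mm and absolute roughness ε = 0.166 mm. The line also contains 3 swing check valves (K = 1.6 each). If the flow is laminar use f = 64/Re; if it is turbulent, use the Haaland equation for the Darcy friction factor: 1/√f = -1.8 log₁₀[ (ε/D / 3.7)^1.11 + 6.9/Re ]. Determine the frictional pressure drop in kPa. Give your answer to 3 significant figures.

Reynolds number Re = ρVD/μ = 990 · 0.204 · 0.0644 / 0.00105 = 1.239e+04.
Re > 4000 → turbulent. Relative roughness ε/D = 0.000166/0.0644 = 0.00258. Haaland: 1/√f = -1.8 log₁₀[(0.00258/3.7)^1.11 + 6.9/1.239e+04] = -1.8 log₁₀[0.000313 + 0.000557] = 5.509, so f = 0.03295.
Total minor-loss coefficient ΣK = 3·1.6 = 4.8.
ΔP = [f·L/D + ΣK]·(ρV²/2) = [0.03295·66.8/0.0644 + 4.8]·(990·0.204²/2) = [34.18 + 4.8]·20.6 = 803 Pa.
ΔP = 803 Pa = 0.803 kPa.

ΔP ≈ 0.803 kPa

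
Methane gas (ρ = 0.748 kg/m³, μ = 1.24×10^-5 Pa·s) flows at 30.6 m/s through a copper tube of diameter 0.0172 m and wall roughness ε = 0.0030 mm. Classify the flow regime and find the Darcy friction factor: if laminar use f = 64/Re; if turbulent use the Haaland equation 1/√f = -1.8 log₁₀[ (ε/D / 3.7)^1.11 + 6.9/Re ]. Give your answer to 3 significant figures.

Re = ρVD/μ = 0.748·30.6·0.0172/1.24e-05 = 3.175e+04.
Re > 4000 → turbulent. ε/D = 3e-06/0.0172 = 0.000174; Haaland: 1/√f = -1.8 log₁₀[1.58e-05 + 0.000217] = 6.538, so f = 0.02339.

f ≈ 0.0234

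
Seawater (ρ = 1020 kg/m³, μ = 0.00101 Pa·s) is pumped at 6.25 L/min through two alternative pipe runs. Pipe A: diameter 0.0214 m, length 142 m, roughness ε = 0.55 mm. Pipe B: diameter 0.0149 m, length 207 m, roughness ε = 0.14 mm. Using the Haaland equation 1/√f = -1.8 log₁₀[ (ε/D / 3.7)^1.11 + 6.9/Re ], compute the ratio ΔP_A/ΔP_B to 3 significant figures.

Pipe A: V = Q/A = 0.0001042/0.0003597 = 0.2896 m/s; Re = 6259; ε/D = 0.0257; Haaland → f = 0.05883; ΔP_A = f(L/D)(ρV²/2) = 1.67e+04 Pa.
Pipe B: V = Q/A = 0.0001042/0.0001744 = 0.5974 m/s; Re = 8989; ε/D = 0.0094; Haaland → f = 0.04293; ΔP_B = f(L/D)(ρV²/2) = 1.086e+05 Pa.
ΔP_A/ΔP_B = 1.67e+04/1.086e+05 = 0.154.

ΔP_A/ΔP_B ≈ 0.154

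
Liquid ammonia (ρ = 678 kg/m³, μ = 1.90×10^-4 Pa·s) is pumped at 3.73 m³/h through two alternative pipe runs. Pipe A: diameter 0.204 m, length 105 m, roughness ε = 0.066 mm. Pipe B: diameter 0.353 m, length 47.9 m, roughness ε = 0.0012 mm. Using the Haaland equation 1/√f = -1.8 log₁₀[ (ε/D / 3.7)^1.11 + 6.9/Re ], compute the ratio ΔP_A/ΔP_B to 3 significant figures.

Pipe A: V = Q/A = 0.001036/0.03269 = 0.0317 m/s; Re = 2.308e+04; ε/D = 0.000324; Haaland → f = 0.02547; ΔP_A = f(L/D)(ρV²/2) = 4.466 Pa.
Pipe B: V = Q/A = 0.001036/0.09787 = 0.01059 m/s; Re = 1.334e+04; ε/D = 3.4e-06; Haaland → f = 0.02858; ΔP_B = f(L/D)(ρV²/2) = 0.1474 Pa.
ΔP_A/ΔP_B = 4.466/0.1474 = 30.3.

ΔP_A/ΔP_B ≈ 30.3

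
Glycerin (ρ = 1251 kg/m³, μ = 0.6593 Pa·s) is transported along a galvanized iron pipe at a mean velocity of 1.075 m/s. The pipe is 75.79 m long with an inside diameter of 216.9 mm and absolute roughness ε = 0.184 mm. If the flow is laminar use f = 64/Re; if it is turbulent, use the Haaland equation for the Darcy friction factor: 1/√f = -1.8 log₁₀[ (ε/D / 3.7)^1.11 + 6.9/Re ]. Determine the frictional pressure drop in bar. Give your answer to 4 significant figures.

ΔP ≈ 0.3654 bar

Reynolds number Re = ρVD/μ = 1251 · 1.075 · 0.2169 / 0.659 = 442.4.
Re < 2300 → laminar flow, so f = 64/Re = 64/442.4 = 0.1447 (the turbulent correlation is not needed).
Darcy-Weisbach: ΔP = f(L/D)(ρV²/2) = 0.1447·(75.79/0.2169)·(1251·1.075²/2) = 0.1447·349.4·722.8 = 3.654e+04 Pa.
ΔP = 3.654e+04 Pa = 0.3654 bar.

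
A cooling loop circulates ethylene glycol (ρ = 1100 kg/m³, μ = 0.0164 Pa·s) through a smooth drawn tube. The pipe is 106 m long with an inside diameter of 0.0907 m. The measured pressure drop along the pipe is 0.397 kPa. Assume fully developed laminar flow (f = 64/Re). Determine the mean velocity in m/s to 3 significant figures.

For laminar flow, f = 64/Re with Re = ρVD/μ, so Darcy-Weisbach reduces to ΔP = 32μLV/D². Solving for V: V = ΔP·D²/(32μL) = 397·(0.0907)²/(32·0.0164·106) = 0.05871 m/s.
Check: Re = ρVD/μ = 1100·0.05871·0.0907/0.0164 = 357.2 < 2300, so the laminar assumption holds.

V ≈ 0.0587 m/s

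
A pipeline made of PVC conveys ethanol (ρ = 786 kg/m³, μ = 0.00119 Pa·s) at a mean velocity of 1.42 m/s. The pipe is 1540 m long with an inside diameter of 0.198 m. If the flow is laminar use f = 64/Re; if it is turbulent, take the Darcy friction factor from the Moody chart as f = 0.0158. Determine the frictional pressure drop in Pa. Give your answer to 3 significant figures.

Reynolds number Re = ρVD/μ = 786 · 1.42 · 0.198 / 0.00119 = 1.857e+05.
Re > 4000 → turbulent; use the Moody-chart value f = 0.0158.
Darcy-Weisbach: ΔP = f(L/D)(ρV²/2) = 0.0158·(1540/0.198)·(786·1.42²/2) = 0.0158·7778·792.4 = 9.738e+04 Pa.

ΔP ≈ 97400 Pa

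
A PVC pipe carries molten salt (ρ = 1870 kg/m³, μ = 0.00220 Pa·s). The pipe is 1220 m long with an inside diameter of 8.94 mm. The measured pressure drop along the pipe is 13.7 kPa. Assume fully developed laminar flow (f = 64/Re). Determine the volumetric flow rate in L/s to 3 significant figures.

Q ≈ 8.00×10^-4 L/s

For laminar flow, f = 64/Re with Re = ρVD/μ, so Darcy-Weisbach reduces to ΔP = 32μLV/D². Solving for V: V = ΔP·D²/(32μL) = 1.37e+04·(0.00894)²/(32·0.0022·1220) = 0.01275 m/s.
Check: Re = ρVD/μ = 1870·0.01275·0.00894/0.0022 = 96.88 < 2300, so the laminar assumption holds.
Q = V·A = 0.01275·(π/4·0.00894²) = 8.003e-07 m³/s = 8.00×10^-4 L/s.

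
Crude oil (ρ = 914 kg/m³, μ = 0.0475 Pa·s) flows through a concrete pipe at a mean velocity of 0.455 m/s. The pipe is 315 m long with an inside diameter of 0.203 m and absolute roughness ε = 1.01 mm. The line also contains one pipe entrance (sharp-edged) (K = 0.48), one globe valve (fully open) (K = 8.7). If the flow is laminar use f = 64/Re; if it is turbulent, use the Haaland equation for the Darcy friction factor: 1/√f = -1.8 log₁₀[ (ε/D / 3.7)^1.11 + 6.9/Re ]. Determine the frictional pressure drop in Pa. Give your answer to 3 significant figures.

ΔP ≈ 6160 Pa

Reynolds number Re = ρVD/μ = 914 · 0.455 · 0.203 / 0.0475 = 1777.
Re < 2300 → laminar flow, so f = 64/Re = 64/1777 = 0.03601 (the turbulent correlation is not needed).
Total minor-loss coefficient ΣK = 1·0.48 + 1·8.7 = 9.18.
ΔP = [f·L/D + ΣK]·(ρV²/2) = [0.03601·315/0.203 + 9.18]·(914·0.455²/2) = [55.88 + 9.18]·94.61 = 6155 Pa.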